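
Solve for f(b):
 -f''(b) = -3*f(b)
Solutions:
 f(b) = C1*exp(-sqrt(3)*b) + C2*exp(sqrt(3)*b)


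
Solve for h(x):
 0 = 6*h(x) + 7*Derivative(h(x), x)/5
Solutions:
 h(x) = C1*exp(-30*x/7)


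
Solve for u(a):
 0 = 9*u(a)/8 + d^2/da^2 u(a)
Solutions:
 u(a) = C1*sin(3*sqrt(2)*a/4) + C2*cos(3*sqrt(2)*a/4)


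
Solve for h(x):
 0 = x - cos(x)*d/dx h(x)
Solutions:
 h(x) = C1 + Integral(x/cos(x), x)


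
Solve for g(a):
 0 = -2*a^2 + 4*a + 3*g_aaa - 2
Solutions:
 g(a) = C1 + C2*a + C3*a^2 + a^5/90 - a^4/18 + a^3/9


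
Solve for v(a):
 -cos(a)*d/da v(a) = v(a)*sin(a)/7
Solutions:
 v(a) = C1*cos(a)^(1/7)


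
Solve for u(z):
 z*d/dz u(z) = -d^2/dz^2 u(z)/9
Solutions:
 u(z) = C1 + C2*erf(3*sqrt(2)*z/2)


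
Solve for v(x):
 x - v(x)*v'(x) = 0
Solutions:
 v(x) = -sqrt(C1 + x^2)
 v(x) = sqrt(C1 + x^2)


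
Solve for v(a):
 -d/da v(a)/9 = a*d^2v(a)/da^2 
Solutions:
 v(a) = C1 + C2*a^(8/9)


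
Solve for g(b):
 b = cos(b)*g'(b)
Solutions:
 g(b) = C1 + Integral(b/cos(b), b)


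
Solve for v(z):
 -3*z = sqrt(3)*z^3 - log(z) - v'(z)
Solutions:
 v(z) = C1 + sqrt(3)*z^4/4 + 3*z^2/2 - z*log(z) + z


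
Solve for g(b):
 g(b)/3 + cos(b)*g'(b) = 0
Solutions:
 g(b) = C1*(sin(b) - 1)^(1/6)/(sin(b) + 1)^(1/6)


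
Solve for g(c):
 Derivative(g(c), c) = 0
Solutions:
 g(c) = C1


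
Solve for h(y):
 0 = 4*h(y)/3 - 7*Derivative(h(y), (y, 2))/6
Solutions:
 h(y) = C1*exp(-2*sqrt(14)*y/7) + C2*exp(2*sqrt(14)*y/7)


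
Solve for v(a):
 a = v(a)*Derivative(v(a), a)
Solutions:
 v(a) = -sqrt(C1 + a^2)
 v(a) = sqrt(C1 + a^2)


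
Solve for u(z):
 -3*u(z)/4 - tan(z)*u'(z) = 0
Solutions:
 u(z) = C1/sin(z)^(3/4)


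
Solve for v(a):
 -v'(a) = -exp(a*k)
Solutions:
 v(a) = C1 + exp(a*k)/k


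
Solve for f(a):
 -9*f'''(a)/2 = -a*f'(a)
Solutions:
 f(a) = C1 + Integral(C2*airyai(6^(1/3)*a/3) + C3*airybi(6^(1/3)*a/3), a)


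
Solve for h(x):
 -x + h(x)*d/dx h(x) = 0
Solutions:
 h(x) = -sqrt(C1 + x^2)
 h(x) = sqrt(C1 + x^2)


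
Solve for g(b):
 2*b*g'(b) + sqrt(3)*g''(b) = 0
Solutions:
 g(b) = C1 + C2*erf(3^(3/4)*b/3)


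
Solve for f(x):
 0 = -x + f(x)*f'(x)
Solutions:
 f(x) = -sqrt(C1 + x^2)
 f(x) = sqrt(C1 + x^2)


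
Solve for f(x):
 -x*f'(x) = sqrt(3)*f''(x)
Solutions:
 f(x) = C1 + C2*erf(sqrt(2)*3^(3/4)*x/6)


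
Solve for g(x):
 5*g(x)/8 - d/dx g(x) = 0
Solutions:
 g(x) = C1*exp(5*x/8)


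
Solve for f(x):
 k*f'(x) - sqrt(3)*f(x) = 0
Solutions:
 f(x) = C1*exp(sqrt(3)*x/k)


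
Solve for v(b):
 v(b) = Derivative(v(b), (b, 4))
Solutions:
 v(b) = C1*exp(-b) + C2*exp(b) + C3*sin(b) + C4*cos(b)


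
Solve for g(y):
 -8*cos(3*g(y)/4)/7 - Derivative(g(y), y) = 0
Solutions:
 8*y/7 - 2*log(sin(3*g(y)/4) - 1)/3 + 2*log(sin(3*g(y)/4) + 1)/3 = C1


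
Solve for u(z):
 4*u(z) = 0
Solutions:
 u(z) = 0


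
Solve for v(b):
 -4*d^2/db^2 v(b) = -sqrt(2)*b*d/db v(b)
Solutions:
 v(b) = C1 + C2*erfi(2^(3/4)*b/4)


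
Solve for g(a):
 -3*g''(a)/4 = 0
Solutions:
 g(a) = C1 + C2*a


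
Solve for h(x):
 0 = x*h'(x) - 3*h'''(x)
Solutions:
 h(x) = C1 + Integral(C2*airyai(3^(2/3)*x/3) + C3*airybi(3^(2/3)*x/3), x)


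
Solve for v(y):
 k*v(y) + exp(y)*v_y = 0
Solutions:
 v(y) = C1*exp(k*exp(-y))


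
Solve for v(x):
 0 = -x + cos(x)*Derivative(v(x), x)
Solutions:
 v(x) = C1 + Integral(x/cos(x), x)


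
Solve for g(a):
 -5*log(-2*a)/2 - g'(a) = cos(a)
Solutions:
 g(a) = C1 - 5*a*log(-a)/2 - 5*a*log(2)/2 + 5*a/2 - sin(a)


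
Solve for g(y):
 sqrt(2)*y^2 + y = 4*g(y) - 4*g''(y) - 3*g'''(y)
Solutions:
 g(y) = C1*exp(-y*(8*2^(2/3)/(9*sqrt(537) + 211)^(1/3) + 8 + 2^(1/3)*(9*sqrt(537) + 211)^(1/3))/18)*sin(2^(1/3)*sqrt(3)*y*(-(9*sqrt(537) + 211)^(1/3) + 8*2^(1/3)/(9*sqrt(537) + 211)^(1/3))/18) + C2*exp(-y*(8*2^(2/3)/(9*sqrt(537) + 211)^(1/3) + 8 + 2^(1/3)*(9*sqrt(537) + 211)^(1/3))/18)*cos(2^(1/3)*sqrt(3)*y*(-(9*sqrt(537) + 211)^(1/3) + 8*2^(1/3)/(9*sqrt(537) + 211)^(1/3))/18) + C3*exp(y*(-4 + 8*2^(2/3)/(9*sqrt(537) + 211)^(1/3) + 2^(1/3)*(9*sqrt(537) + 211)^(1/3))/9) + sqrt(2)*y^2/4 + y/4 + sqrt(2)/2


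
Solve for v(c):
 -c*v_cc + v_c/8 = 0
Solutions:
 v(c) = C1 + C2*c^(9/8)


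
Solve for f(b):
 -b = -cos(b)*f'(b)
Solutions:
 f(b) = C1 + Integral(b/cos(b), b)


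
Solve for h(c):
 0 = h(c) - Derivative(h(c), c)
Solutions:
 h(c) = C1*exp(c)


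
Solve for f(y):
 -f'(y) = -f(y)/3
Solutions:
 f(y) = C1*exp(y/3)


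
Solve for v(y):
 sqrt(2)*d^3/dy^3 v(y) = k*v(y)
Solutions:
 v(y) = C1*exp(2^(5/6)*k^(1/3)*y/2) + C2*exp(2^(5/6)*k^(1/3)*y*(-1 + sqrt(3)*I)/4) + C3*exp(-2^(5/6)*k^(1/3)*y*(1 + sqrt(3)*I)/4)


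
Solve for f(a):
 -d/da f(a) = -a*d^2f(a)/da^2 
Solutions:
 f(a) = C1 + C2*a^2


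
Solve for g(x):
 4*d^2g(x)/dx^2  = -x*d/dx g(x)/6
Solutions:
 g(x) = C1 + C2*erf(sqrt(3)*x/12)


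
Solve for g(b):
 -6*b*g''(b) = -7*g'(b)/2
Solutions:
 g(b) = C1 + C2*b^(19/12)


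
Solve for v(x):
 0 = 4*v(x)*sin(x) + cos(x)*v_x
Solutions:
 v(x) = C1*cos(x)^4


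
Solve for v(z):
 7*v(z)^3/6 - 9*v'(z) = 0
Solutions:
 v(z) = -3*sqrt(3)*sqrt(-1/(C1 + 7*z))
 v(z) = 3*sqrt(3)*sqrt(-1/(C1 + 7*z))


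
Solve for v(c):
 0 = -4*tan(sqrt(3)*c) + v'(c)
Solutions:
 v(c) = C1 - 4*sqrt(3)*log(cos(sqrt(3)*c))/3


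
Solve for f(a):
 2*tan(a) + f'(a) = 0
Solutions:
 f(a) = C1 + 2*log(cos(a))


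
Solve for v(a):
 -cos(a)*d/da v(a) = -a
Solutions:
 v(a) = C1 + Integral(a/cos(a), a)


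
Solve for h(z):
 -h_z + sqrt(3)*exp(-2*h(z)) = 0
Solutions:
 h(z) = log(-sqrt(C1 + 2*sqrt(3)*z))
 h(z) = log(C1 + 2*sqrt(3)*z)/2


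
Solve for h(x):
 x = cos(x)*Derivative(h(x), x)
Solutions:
 h(x) = C1 + Integral(x/cos(x), x)


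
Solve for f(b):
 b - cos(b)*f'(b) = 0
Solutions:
 f(b) = C1 + Integral(b/cos(b), b)


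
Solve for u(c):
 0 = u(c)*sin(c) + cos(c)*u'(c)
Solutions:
 u(c) = C1*cos(c)


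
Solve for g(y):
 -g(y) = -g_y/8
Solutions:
 g(y) = C1*exp(8*y)


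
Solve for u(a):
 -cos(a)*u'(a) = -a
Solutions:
 u(a) = C1 + Integral(a/cos(a), a)


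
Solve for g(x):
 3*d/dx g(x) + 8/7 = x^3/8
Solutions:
 g(x) = C1 + x^4/96 - 8*x/21


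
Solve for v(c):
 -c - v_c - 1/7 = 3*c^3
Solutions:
 v(c) = C1 - 3*c^4/4 - c^2/2 - c/7


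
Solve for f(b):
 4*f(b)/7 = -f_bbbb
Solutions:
 f(b) = (C1*sin(7^(3/4)*b/7) + C2*cos(7^(3/4)*b/7))*exp(-7^(3/4)*b/7) + (C3*sin(7^(3/4)*b/7) + C4*cos(7^(3/4)*b/7))*exp(7^(3/4)*b/7)


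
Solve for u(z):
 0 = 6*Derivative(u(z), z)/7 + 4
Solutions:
 u(z) = C1 - 14*z/3


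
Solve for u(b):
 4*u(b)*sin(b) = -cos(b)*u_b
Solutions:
 u(b) = C1*cos(b)^4


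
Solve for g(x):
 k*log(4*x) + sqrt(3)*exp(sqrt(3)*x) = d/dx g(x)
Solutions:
 g(x) = C1 + k*x*log(x) + k*x*(-1 + 2*log(2)) + exp(sqrt(3)*x)


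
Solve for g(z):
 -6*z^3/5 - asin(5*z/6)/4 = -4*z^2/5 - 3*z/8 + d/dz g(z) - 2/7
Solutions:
 g(z) = C1 - 3*z^4/10 + 4*z^3/15 + 3*z^2/16 - z*asin(5*z/6)/4 + 2*z/7 - sqrt(36 - 25*z^2)/20


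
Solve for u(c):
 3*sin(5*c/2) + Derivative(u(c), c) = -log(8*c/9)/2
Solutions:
 u(c) = C1 - c*log(c)/2 - 3*c*log(2)/2 + c/2 + c*log(3) + 6*cos(5*c/2)/5


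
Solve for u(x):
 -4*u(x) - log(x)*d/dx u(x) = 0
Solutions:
 u(x) = C1*exp(-4*li(x))


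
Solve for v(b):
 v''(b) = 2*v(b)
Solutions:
 v(b) = C1*exp(-sqrt(2)*b) + C2*exp(sqrt(2)*b)


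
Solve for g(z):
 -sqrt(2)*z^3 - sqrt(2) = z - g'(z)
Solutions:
 g(z) = C1 + sqrt(2)*z^4/4 + z^2/2 + sqrt(2)*z


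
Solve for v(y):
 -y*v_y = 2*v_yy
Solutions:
 v(y) = C1 + C2*erf(y/2)


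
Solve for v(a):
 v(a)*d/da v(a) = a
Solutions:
 v(a) = -sqrt(C1 + a^2)
 v(a) = sqrt(C1 + a^2)


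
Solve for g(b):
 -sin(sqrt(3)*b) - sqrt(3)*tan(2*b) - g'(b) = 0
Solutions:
 g(b) = C1 + sqrt(3)*log(cos(2*b))/2 + sqrt(3)*cos(sqrt(3)*b)/3


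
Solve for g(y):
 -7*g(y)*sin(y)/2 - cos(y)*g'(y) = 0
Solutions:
 g(y) = C1*cos(y)^(7/2)


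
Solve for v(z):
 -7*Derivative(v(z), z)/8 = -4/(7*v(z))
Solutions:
 v(z) = -sqrt(C1 + 64*z)/7
 v(z) = sqrt(C1 + 64*z)/7


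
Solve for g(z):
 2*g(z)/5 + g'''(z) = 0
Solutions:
 g(z) = C3*exp(-2^(1/3)*5^(2/3)*z/5) + (C1*sin(2^(1/3)*sqrt(3)*5^(2/3)*z/10) + C2*cos(2^(1/3)*sqrt(3)*5^(2/3)*z/10))*exp(2^(1/3)*5^(2/3)*z/10)


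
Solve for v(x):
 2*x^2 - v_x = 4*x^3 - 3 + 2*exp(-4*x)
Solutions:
 v(x) = C1 - x^4 + 2*x^3/3 + 3*x + exp(-4*x)/2


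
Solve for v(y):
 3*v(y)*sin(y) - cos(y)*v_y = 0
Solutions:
 v(y) = C1/cos(y)^3


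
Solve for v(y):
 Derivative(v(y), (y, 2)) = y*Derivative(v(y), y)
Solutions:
 v(y) = C1 + C2*erfi(sqrt(2)*y/2)


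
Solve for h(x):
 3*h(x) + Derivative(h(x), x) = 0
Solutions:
 h(x) = C1*exp(-3*x)


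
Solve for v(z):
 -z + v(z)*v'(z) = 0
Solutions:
 v(z) = -sqrt(C1 + z^2)
 v(z) = sqrt(C1 + z^2)


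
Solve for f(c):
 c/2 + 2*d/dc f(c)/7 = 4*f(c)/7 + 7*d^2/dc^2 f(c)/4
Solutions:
 f(c) = 7*c/8 + (C1*sin(16*sqrt(3)*c/49) + C2*cos(16*sqrt(3)*c/49))*exp(4*c/49) + 7/16


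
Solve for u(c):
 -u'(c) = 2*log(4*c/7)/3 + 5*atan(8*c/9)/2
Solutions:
 u(c) = C1 - 2*c*log(c)/3 - 5*c*atan(8*c/9)/2 - 4*c*log(2)/3 + 2*c/3 + 2*c*log(7)/3 + 45*log(64*c^2 + 81)/32


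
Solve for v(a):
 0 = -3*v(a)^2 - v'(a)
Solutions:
 v(a) = 1/(C1 + 3*a)


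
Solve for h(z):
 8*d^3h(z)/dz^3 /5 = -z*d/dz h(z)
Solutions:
 h(z) = C1 + Integral(C2*airyai(-5^(1/3)*z/2) + C3*airybi(-5^(1/3)*z/2), z)


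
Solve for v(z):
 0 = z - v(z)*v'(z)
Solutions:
 v(z) = -sqrt(C1 + z^2)
 v(z) = sqrt(C1 + z^2)


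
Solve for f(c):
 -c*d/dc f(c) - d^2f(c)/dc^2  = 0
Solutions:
 f(c) = C1 + C2*erf(sqrt(2)*c/2)


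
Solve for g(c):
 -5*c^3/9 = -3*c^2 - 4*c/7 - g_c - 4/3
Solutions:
 g(c) = C1 + 5*c^4/36 - c^3 - 2*c^2/7 - 4*c/3


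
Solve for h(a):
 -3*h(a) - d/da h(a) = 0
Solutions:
 h(a) = C1*exp(-3*a)


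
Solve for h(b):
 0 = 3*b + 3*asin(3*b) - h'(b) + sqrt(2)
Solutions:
 h(b) = C1 + 3*b^2/2 + 3*b*asin(3*b) + sqrt(2)*b + sqrt(1 - 9*b^2)


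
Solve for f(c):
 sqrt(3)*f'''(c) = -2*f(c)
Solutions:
 f(c) = C3*exp(-2^(1/3)*3^(5/6)*c/3) + (C1*sin(6^(1/3)*c/2) + C2*cos(6^(1/3)*c/2))*exp(2^(1/3)*3^(5/6)*c/6)


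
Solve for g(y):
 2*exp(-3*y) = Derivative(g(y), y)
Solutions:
 g(y) = C1 - 2*exp(-3*y)/3


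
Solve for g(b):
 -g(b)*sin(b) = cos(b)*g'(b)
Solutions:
 g(b) = C1*cos(b)


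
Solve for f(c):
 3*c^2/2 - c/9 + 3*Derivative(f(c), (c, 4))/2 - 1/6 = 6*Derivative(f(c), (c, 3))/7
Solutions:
 f(c) = C1 + C2*c + C3*c^2 + C4*exp(4*c/7) + 7*c^5/240 + 1295*c^4/5184 + 8897*c^3/5184


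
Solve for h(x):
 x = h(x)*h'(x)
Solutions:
 h(x) = -sqrt(C1 + x^2)
 h(x) = sqrt(C1 + x^2)


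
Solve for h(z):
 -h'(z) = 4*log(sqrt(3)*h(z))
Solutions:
 Integral(1/(2*log(_y) + log(3)), (_y, h(z)))/2 = C1 - z


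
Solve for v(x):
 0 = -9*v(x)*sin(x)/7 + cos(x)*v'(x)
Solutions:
 v(x) = C1/cos(x)^(9/7)


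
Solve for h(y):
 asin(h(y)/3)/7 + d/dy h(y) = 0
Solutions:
 Integral(1/asin(_y/3), (_y, h(y))) = C1 - y/7


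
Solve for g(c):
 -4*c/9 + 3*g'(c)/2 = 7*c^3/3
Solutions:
 g(c) = C1 + 7*c^4/18 + 4*c^2/27


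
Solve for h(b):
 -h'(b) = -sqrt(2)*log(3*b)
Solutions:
 h(b) = C1 + sqrt(2)*b*log(b) - sqrt(2)*b + sqrt(2)*b*log(3)


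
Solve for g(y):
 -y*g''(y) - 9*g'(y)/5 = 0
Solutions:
 g(y) = C1 + C2/y^(4/5)


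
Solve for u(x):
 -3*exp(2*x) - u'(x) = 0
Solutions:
 u(x) = C1 - 3*exp(2*x)/2


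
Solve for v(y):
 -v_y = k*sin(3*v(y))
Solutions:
 v(y) = -acos((-C1 - exp(6*k*y))/(C1 - exp(6*k*y)))/3 + 2*pi/3
 v(y) = acos((-C1 - exp(6*k*y))/(C1 - exp(6*k*y)))/3


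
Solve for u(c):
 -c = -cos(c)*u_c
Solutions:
 u(c) = C1 + Integral(c/cos(c), c)


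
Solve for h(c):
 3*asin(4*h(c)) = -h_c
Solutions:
 Integral(1/asin(4*_y), (_y, h(c))) = C1 - 3*c


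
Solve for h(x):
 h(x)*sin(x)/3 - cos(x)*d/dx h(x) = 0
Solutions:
 h(x) = C1/cos(x)^(1/3)


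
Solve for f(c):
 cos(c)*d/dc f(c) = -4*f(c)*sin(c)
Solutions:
 f(c) = C1*cos(c)^4


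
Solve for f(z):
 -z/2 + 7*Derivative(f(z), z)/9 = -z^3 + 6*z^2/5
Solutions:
 f(z) = C1 - 9*z^4/28 + 18*z^3/35 + 9*z^2/28


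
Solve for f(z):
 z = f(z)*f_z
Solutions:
 f(z) = -sqrt(C1 + z^2)
 f(z) = sqrt(C1 + z^2)


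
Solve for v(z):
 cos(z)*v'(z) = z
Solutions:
 v(z) = C1 + Integral(z/cos(z), z)


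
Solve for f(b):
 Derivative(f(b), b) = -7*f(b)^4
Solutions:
 f(b) = (-3^(2/3) - 3*3^(1/6)*I)*(1/(C1 + 7*b))^(1/3)/6
 f(b) = (-3^(2/3) + 3*3^(1/6)*I)*(1/(C1 + 7*b))^(1/3)/6
 f(b) = (1/(C1 + 21*b))^(1/3)


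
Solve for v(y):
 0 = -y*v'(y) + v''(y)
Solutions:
 v(y) = C1 + C2*erfi(sqrt(2)*y/2)


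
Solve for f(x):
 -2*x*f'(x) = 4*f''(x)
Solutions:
 f(x) = C1 + C2*erf(x/2)


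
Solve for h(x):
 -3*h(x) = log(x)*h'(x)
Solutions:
 h(x) = C1*exp(-3*li(x))


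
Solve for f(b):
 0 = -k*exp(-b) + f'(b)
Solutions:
 f(b) = C1 - k*exp(-b)


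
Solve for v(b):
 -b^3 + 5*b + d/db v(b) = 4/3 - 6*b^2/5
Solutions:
 v(b) = C1 + b^4/4 - 2*b^3/5 - 5*b^2/2 + 4*b/3


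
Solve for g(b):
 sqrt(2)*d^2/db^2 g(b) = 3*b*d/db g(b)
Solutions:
 g(b) = C1 + C2*erfi(2^(1/4)*sqrt(3)*b/2)


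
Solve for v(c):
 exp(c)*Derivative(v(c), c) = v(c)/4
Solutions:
 v(c) = C1*exp(-exp(-c)/4)


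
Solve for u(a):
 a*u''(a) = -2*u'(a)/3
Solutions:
 u(a) = C1 + C2*a^(1/3)


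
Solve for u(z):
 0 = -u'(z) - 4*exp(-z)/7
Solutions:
 u(z) = C1 + 4*exp(-z)/7


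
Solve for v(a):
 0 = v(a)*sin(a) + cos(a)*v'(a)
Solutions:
 v(a) = C1*cos(a)


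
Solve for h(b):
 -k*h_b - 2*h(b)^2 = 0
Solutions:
 h(b) = k/(C1*k + 2*b)


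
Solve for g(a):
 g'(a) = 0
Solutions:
 g(a) = C1


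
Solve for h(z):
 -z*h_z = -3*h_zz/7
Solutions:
 h(z) = C1 + C2*erfi(sqrt(42)*z/6)


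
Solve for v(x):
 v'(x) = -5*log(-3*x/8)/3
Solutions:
 v(x) = C1 - 5*x*log(-x)/3 + x*(-5*log(3)/3 + 5/3 + 5*log(2))


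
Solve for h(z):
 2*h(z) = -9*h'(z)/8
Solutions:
 h(z) = C1*exp(-16*z/9)


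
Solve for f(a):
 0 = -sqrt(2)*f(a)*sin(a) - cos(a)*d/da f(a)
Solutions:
 f(a) = C1*cos(a)^(sqrt(2))


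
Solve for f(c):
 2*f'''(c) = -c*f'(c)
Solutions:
 f(c) = C1 + Integral(C2*airyai(-2^(2/3)*c/2) + C3*airybi(-2^(2/3)*c/2), c)


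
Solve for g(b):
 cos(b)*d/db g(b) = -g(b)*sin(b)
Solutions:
 g(b) = C1*cos(b)


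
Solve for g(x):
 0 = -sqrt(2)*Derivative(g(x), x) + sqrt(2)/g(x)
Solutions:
 g(x) = -sqrt(C1 + 2*x)
 g(x) = sqrt(C1 + 2*x)


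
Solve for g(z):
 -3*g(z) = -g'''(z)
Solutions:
 g(z) = C3*exp(3^(1/3)*z) + (C1*sin(3^(5/6)*z/2) + C2*cos(3^(5/6)*z/2))*exp(-3^(1/3)*z/2)


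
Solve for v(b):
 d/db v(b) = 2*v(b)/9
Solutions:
 v(b) = C1*exp(2*b/9)


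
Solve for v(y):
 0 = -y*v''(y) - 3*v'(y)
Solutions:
 v(y) = C1 + C2/y^2


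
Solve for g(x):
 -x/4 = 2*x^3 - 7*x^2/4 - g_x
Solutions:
 g(x) = C1 + x^4/2 - 7*x^3/12 + x^2/8


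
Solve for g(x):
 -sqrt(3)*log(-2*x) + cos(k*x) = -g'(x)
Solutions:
 g(x) = C1 + sqrt(3)*x*(log(-x) - 1) + sqrt(3)*x*log(2) - Piecewise((sin(k*x)/k, Ne(k, 0)), (x, True))


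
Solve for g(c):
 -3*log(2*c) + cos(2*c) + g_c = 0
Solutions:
 g(c) = C1 + 3*c*log(c) - 3*c + 3*c*log(2) - sin(2*c)/2


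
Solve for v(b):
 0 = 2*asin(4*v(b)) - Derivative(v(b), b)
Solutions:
 Integral(1/asin(4*_y), (_y, v(b))) = C1 + 2*b


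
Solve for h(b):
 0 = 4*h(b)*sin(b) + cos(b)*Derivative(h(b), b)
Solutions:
 h(b) = C1*cos(b)^4


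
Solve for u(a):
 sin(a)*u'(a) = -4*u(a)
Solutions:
 u(a) = C1*(cos(a)^2 + 2*cos(a) + 1)/(cos(a)^2 - 2*cos(a) + 1)


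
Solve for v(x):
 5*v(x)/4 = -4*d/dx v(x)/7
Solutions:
 v(x) = C1*exp(-35*x/16)


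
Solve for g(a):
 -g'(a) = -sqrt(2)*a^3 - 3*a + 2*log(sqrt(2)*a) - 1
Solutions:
 g(a) = C1 + sqrt(2)*a^4/4 + 3*a^2/2 - 2*a*log(a) - a*log(2) + 3*a


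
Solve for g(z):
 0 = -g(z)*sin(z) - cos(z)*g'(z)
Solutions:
 g(z) = C1*cos(z)


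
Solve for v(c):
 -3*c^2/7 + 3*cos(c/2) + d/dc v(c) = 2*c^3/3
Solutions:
 v(c) = C1 + c^4/6 + c^3/7 - 6*sin(c/2)


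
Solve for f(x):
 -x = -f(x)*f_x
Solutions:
 f(x) = -sqrt(C1 + x^2)
 f(x) = sqrt(C1 + x^2)


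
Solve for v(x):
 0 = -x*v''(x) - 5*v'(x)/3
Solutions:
 v(x) = C1 + C2/x^(2/3)


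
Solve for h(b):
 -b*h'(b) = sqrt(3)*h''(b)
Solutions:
 h(b) = C1 + C2*erf(sqrt(2)*3^(3/4)*b/6)


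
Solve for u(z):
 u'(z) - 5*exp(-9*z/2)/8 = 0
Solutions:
 u(z) = C1 - 5*exp(-9*z/2)/36


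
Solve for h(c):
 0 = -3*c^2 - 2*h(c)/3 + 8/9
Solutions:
 h(c) = 4/3 - 9*c^2/2


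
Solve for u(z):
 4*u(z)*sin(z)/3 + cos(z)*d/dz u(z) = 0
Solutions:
 u(z) = C1*cos(z)^(4/3)


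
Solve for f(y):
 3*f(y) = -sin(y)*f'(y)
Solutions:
 f(y) = C1*(cos(y) + 1)^(3/2)/(cos(y) - 1)^(3/2)


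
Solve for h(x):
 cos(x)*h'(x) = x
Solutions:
 h(x) = C1 + Integral(x/cos(x), x)


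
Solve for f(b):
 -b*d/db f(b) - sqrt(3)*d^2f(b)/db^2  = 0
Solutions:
 f(b) = C1 + C2*erf(sqrt(2)*3^(3/4)*b/6)


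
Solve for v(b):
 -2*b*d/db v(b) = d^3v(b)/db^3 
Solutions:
 v(b) = C1 + Integral(C2*airyai(-2^(1/3)*b) + C3*airybi(-2^(1/3)*b), b)


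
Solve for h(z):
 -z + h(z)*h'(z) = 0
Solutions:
 h(z) = -sqrt(C1 + z^2)
 h(z) = sqrt(C1 + z^2)


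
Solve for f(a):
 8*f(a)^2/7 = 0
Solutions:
 f(a) = 0


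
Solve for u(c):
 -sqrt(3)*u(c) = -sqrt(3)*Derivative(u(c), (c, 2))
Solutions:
 u(c) = C1*exp(-c) + C2*exp(c)


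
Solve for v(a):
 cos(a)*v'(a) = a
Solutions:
 v(a) = C1 + Integral(a/cos(a), a)


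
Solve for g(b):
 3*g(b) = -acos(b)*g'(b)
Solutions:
 g(b) = C1*exp(-3*Integral(1/acos(b), b))


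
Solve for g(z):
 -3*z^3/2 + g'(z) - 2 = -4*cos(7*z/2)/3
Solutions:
 g(z) = C1 + 3*z^4/8 + 2*z - 8*sin(7*z/2)/21


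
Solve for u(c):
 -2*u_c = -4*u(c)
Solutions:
 u(c) = C1*exp(2*c)


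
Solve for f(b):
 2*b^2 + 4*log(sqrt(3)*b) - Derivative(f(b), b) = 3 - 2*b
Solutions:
 f(b) = C1 + 2*b^3/3 + b^2 + 4*b*log(b) - 7*b + b*log(9)


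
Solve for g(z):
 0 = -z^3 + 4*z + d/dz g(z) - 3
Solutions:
 g(z) = C1 + z^4/4 - 2*z^2 + 3*z


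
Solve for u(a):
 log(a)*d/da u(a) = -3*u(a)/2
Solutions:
 u(a) = C1*exp(-3*li(a)/2)


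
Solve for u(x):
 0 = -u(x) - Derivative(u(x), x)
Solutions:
 u(x) = C1*exp(-x)


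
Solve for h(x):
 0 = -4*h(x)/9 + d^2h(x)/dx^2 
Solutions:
 h(x) = C1*exp(-2*x/3) + C2*exp(2*x/3)


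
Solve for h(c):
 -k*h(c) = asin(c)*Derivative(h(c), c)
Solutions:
 h(c) = C1*exp(-k*Integral(1/asin(c), c))


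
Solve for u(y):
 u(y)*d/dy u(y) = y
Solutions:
 u(y) = -sqrt(C1 + y^2)
 u(y) = sqrt(C1 + y^2)


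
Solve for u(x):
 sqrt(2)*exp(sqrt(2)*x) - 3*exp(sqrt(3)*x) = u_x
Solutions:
 u(x) = C1 + exp(sqrt(2)*x) - sqrt(3)*exp(sqrt(3)*x)


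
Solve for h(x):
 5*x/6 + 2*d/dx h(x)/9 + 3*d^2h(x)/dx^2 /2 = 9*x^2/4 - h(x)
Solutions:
 h(x) = 9*x^2/4 - 11*x/6 + (C1*sin(sqrt(482)*x/27) + C2*cos(sqrt(482)*x/27))*exp(-2*x/27) - 685/108


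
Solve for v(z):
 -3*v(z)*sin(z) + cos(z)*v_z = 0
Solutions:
 v(z) = C1/cos(z)^3


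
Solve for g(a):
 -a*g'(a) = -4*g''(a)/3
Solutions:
 g(a) = C1 + C2*erfi(sqrt(6)*a/4)


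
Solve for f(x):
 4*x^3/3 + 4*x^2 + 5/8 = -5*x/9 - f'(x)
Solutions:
 f(x) = C1 - x^4/3 - 4*x^3/3 - 5*x^2/18 - 5*x/8


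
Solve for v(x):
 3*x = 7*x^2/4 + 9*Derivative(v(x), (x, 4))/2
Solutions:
 v(x) = C1 + C2*x + C3*x^2 + C4*x^3 - 7*x^6/6480 + x^5/180


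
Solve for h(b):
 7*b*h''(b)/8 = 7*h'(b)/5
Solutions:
 h(b) = C1 + C2*b^(13/5)


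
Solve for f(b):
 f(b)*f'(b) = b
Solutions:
 f(b) = -sqrt(C1 + b^2)
 f(b) = sqrt(C1 + b^2)


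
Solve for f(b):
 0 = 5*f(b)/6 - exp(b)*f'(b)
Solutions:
 f(b) = C1*exp(-5*exp(-b)/6)


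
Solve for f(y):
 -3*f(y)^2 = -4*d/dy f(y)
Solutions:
 f(y) = -4/(C1 + 3*y)


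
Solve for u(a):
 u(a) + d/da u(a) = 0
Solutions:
 u(a) = C1*exp(-a)


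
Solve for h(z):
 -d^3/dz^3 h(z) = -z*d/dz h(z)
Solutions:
 h(z) = C1 + Integral(C2*airyai(z) + C3*airybi(z), z)


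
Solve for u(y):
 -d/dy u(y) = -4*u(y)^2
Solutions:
 u(y) = -1/(C1 + 4*y)


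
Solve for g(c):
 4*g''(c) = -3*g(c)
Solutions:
 g(c) = C1*sin(sqrt(3)*c/2) + C2*cos(sqrt(3)*c/2)


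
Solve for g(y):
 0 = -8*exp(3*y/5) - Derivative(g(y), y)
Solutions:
 g(y) = C1 - 40*exp(3*y/5)/3


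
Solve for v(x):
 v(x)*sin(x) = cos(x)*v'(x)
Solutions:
 v(x) = C1/cos(x)


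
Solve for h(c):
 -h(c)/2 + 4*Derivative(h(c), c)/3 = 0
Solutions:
 h(c) = C1*exp(3*c/8)


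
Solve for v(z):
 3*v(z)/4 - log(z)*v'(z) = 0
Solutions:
 v(z) = C1*exp(3*li(z)/4)


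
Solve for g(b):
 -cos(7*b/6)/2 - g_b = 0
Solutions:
 g(b) = C1 - 3*sin(7*b/6)/7


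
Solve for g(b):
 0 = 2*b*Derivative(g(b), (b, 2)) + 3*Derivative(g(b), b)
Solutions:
 g(b) = C1 + C2/sqrt(b)


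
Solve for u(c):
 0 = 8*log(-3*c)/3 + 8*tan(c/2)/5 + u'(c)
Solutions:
 u(c) = C1 - 8*c*log(-c)/3 - 8*c*log(3)/3 + 8*c/3 + 16*log(cos(c/2))/5


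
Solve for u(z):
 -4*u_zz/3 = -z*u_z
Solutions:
 u(z) = C1 + C2*erfi(sqrt(6)*z/4)


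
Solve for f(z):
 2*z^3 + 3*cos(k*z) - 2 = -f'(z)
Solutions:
 f(z) = C1 - z^4/2 + 2*z - 3*sin(k*z)/k


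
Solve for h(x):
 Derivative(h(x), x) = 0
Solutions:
 h(x) = C1


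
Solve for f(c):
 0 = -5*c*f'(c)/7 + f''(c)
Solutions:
 f(c) = C1 + C2*erfi(sqrt(70)*c/14)


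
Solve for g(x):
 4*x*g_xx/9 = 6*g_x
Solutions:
 g(x) = C1 + C2*x^(29/2)


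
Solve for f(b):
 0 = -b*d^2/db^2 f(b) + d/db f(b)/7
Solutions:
 f(b) = C1 + C2*b^(8/7)


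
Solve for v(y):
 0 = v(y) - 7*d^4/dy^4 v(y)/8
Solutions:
 v(y) = C1*exp(-14^(3/4)*y/7) + C2*exp(14^(3/4)*y/7) + C3*sin(14^(3/4)*y/7) + C4*cos(14^(3/4)*y/7)


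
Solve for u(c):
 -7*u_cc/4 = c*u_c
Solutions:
 u(c) = C1 + C2*erf(sqrt(14)*c/7)


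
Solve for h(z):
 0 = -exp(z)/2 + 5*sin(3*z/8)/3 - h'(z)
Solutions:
 h(z) = C1 - exp(z)/2 - 40*cos(3*z/8)/9


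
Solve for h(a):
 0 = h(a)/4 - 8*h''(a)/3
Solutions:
 h(a) = C1*exp(-sqrt(6)*a/8) + C2*exp(sqrt(6)*a/8)


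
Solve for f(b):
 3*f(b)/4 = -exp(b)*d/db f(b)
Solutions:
 f(b) = C1*exp(3*exp(-b)/4)


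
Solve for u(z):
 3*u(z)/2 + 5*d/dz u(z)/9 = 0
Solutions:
 u(z) = C1*exp(-27*z/10)


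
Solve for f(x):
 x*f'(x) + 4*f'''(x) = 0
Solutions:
 f(x) = C1 + Integral(C2*airyai(-2^(1/3)*x/2) + C3*airybi(-2^(1/3)*x/2), x)


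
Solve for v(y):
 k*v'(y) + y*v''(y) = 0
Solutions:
 v(y) = C1 + y^(1 - re(k))*(C2*sin(log(y)*Abs(im(k))) + C3*cos(log(y)*im(k)))


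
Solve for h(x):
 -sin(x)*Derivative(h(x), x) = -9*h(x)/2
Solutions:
 h(x) = C1*(cos(x) - 1)^(1/4)*(cos(x)^2 - 2*cos(x) + 1)/((cos(x) + 1)^(1/4)*(cos(x)^2 + 2*cos(x) + 1))


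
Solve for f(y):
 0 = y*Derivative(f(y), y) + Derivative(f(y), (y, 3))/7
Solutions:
 f(y) = C1 + Integral(C2*airyai(-7^(1/3)*y) + C3*airybi(-7^(1/3)*y), y)


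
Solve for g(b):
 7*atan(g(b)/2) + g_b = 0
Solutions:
 Integral(1/atan(_y/2), (_y, g(b))) = C1 - 7*b


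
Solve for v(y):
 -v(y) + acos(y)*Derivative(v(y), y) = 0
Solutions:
 v(y) = C1*exp(Integral(1/acos(y), y))


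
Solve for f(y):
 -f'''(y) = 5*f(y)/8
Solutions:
 f(y) = C3*exp(-5^(1/3)*y/2) + (C1*sin(sqrt(3)*5^(1/3)*y/4) + C2*cos(sqrt(3)*5^(1/3)*y/4))*exp(5^(1/3)*y/4)


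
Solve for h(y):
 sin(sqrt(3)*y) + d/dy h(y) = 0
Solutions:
 h(y) = C1 + sqrt(3)*cos(sqrt(3)*y)/3


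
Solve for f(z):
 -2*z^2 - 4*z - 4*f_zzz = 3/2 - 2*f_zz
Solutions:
 f(z) = C1 + C2*z + C3*exp(z/2) + z^4/12 + z^3 + 51*z^2/8


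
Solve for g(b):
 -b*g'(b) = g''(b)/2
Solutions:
 g(b) = C1 + C2*erf(b)


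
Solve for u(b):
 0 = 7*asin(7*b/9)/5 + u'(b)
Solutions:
 u(b) = C1 - 7*b*asin(7*b/9)/5 - sqrt(81 - 49*b^2)/5


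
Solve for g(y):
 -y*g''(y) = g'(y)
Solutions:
 g(y) = C1 + C2*log(y)


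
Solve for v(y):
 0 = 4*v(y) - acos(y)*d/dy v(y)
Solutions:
 v(y) = C1*exp(4*Integral(1/acos(y), y))


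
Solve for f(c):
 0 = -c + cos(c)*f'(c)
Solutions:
 f(c) = C1 + Integral(c/cos(c), c)


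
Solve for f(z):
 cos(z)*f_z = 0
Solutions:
 f(z) = C1


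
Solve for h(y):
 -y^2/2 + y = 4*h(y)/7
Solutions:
 h(y) = 7*y*(2 - y)/8


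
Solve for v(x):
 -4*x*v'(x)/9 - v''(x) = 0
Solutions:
 v(x) = C1 + C2*erf(sqrt(2)*x/3)


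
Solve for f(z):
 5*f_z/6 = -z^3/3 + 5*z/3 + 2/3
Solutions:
 f(z) = C1 - z^4/10 + z^2 + 4*z/5


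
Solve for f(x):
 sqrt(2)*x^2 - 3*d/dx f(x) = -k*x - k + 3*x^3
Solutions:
 f(x) = C1 + k*x^2/6 + k*x/3 - x^4/4 + sqrt(2)*x^3/9


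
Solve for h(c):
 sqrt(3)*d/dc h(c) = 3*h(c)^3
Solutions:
 h(c) = -sqrt(2)*sqrt(-1/(C1 + sqrt(3)*c))/2
 h(c) = sqrt(2)*sqrt(-1/(C1 + sqrt(3)*c))/2


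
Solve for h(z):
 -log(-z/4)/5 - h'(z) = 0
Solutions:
 h(z) = C1 - z*log(-z)/5 + z*(1 + 2*log(2))/5


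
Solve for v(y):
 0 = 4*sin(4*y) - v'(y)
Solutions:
 v(y) = C1 - cos(4*y)


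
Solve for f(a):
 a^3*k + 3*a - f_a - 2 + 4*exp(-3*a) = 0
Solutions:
 f(a) = C1 + a^4*k/4 + 3*a^2/2 - 2*a - 4*exp(-3*a)/3


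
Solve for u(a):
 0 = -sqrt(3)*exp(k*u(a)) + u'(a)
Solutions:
 u(a) = Piecewise((log(-1/(C1*k + sqrt(3)*a*k))/k, Ne(k, 0)), (nan, True))
 u(a) = Piecewise((C1 + sqrt(3)*a, Eq(k, 0)), (nan, True))


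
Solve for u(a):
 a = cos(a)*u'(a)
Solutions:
 u(a) = C1 + Integral(a/cos(a), a)


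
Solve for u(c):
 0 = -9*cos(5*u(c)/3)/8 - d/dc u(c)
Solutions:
 9*c/8 - 3*log(sin(5*u(c)/3) - 1)/10 + 3*log(sin(5*u(c)/3) + 1)/10 = C1


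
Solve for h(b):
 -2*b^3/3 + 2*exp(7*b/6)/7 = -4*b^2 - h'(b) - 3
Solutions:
 h(b) = C1 + b^4/6 - 4*b^3/3 - 3*b - 12*exp(7*b/6)/49


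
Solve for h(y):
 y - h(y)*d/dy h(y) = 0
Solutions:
 h(y) = -sqrt(C1 + y^2)
 h(y) = sqrt(C1 + y^2)


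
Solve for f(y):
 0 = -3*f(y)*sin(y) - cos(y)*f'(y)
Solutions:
 f(y) = C1*cos(y)^3


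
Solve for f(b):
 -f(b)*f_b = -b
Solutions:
 f(b) = -sqrt(C1 + b^2)
 f(b) = sqrt(C1 + b^2)


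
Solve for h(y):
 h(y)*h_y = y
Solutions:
 h(y) = -sqrt(C1 + y^2)
 h(y) = sqrt(C1 + y^2)


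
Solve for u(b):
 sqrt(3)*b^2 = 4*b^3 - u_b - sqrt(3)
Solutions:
 u(b) = C1 + b^4 - sqrt(3)*b^3/3 - sqrt(3)*b


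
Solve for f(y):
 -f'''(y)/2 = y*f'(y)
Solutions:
 f(y) = C1 + Integral(C2*airyai(-2^(1/3)*y) + C3*airybi(-2^(1/3)*y), y)


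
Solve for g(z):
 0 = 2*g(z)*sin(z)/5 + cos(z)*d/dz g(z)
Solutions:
 g(z) = C1*cos(z)^(2/5)


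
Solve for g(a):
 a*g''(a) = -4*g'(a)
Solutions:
 g(a) = C1 + C2/a^3


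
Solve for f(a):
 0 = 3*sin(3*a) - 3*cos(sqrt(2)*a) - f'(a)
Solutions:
 f(a) = C1 - 3*sqrt(2)*sin(sqrt(2)*a)/2 - cos(3*a)


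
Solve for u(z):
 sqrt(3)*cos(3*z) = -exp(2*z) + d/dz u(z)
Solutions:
 u(z) = C1 + exp(2*z)/2 + sqrt(3)*sin(3*z)/3


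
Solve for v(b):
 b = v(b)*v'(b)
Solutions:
 v(b) = -sqrt(C1 + b^2)
 v(b) = sqrt(C1 + b^2)


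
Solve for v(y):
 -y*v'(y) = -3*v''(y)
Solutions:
 v(y) = C1 + C2*erfi(sqrt(6)*y/6)


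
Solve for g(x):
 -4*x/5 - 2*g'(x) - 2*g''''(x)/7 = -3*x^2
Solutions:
 g(x) = C1 + C4*exp(-7^(1/3)*x) + x^3/2 - x^2/5 + (C2*sin(sqrt(3)*7^(1/3)*x/2) + C3*cos(sqrt(3)*7^(1/3)*x/2))*exp(7^(1/3)*x/2)


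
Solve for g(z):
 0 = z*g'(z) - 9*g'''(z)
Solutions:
 g(z) = C1 + Integral(C2*airyai(3^(1/3)*z/3) + C3*airybi(3^(1/3)*z/3), z)


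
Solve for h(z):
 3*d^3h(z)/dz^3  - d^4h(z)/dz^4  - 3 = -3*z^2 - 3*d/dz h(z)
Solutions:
 h(z) = C1 + C2*exp(z*(-2^(2/3)*(sqrt(21) + 5)^(1/3)/4 - 2^(1/3)/(2*(sqrt(21) + 5)^(1/3)) + 1))*sin(2^(1/3)*sqrt(3)*z*(-2^(1/3)*(sqrt(21) + 5)^(1/3) + 2/(sqrt(21) + 5)^(1/3))/4) + C3*exp(z*(-2^(2/3)*(sqrt(21) + 5)^(1/3)/4 - 2^(1/3)/(2*(sqrt(21) + 5)^(1/3)) + 1))*cos(2^(1/3)*sqrt(3)*z*(-2^(1/3)*(sqrt(21) + 5)^(1/3) + 2/(sqrt(21) + 5)^(1/3))/4) + C4*exp(z*(2^(1/3)/(sqrt(21) + 5)^(1/3) + 1 + 2^(2/3)*(sqrt(21) + 5)^(1/3)/2)) - z^3/3 + 3*z


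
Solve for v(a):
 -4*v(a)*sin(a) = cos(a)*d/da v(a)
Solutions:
 v(a) = C1*cos(a)^4


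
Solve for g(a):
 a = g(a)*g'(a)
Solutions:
 g(a) = -sqrt(C1 + a^2)
 g(a) = sqrt(C1 + a^2)


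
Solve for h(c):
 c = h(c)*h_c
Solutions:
 h(c) = -sqrt(C1 + c^2)
 h(c) = sqrt(C1 + c^2)


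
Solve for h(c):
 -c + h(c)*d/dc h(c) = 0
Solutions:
 h(c) = -sqrt(C1 + c^2)
 h(c) = sqrt(C1 + c^2)


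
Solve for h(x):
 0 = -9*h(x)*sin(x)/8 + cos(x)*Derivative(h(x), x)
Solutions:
 h(x) = C1/cos(x)^(9/8)


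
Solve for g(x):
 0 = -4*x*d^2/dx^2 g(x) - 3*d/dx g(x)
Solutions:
 g(x) = C1 + C2*x^(1/4)


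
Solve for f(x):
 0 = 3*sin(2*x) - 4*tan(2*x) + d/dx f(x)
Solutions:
 f(x) = C1 - 2*log(cos(2*x)) + 3*cos(2*x)/2


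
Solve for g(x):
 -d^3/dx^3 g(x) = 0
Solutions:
 g(x) = C1 + C2*x + C3*x^2


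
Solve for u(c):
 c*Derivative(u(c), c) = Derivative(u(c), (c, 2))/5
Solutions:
 u(c) = C1 + C2*erfi(sqrt(10)*c/2)


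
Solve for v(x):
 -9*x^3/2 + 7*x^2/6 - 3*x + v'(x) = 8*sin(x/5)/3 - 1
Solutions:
 v(x) = C1 + 9*x^4/8 - 7*x^3/18 + 3*x^2/2 - x - 40*cos(x/5)/3


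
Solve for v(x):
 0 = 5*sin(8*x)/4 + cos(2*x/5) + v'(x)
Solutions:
 v(x) = C1 - 5*sin(2*x/5)/2 + 5*cos(8*x)/32


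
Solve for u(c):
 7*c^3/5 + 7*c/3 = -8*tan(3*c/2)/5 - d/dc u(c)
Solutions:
 u(c) = C1 - 7*c^4/20 - 7*c^2/6 + 16*log(cos(3*c/2))/15


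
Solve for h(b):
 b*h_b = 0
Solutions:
 h(b) = C1


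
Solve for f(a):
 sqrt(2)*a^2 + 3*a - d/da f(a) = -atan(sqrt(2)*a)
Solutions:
 f(a) = C1 + sqrt(2)*a^3/3 + 3*a^2/2 + a*atan(sqrt(2)*a) - sqrt(2)*log(2*a^2 + 1)/4


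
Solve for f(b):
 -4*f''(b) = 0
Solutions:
 f(b) = C1 + C2*b


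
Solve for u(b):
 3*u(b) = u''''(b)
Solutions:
 u(b) = C1*exp(-3^(1/4)*b) + C2*exp(3^(1/4)*b) + C3*sin(3^(1/4)*b) + C4*cos(3^(1/4)*b)


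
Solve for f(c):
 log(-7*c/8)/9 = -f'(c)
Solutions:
 f(c) = C1 - c*log(-c)/9 + c*(-log(7) + 1 + 3*log(2))/9


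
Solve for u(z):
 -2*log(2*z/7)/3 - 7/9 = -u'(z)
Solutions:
 u(z) = C1 + 2*z*log(z)/3 - 2*z*log(7)/3 + z/9 + 2*z*log(2)/3


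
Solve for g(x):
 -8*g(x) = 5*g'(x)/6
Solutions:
 g(x) = C1*exp(-48*x/5)


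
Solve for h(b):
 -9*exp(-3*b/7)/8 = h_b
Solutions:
 h(b) = C1 + 21*exp(-3*b/7)/8


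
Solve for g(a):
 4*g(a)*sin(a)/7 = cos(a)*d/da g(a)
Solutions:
 g(a) = C1/cos(a)^(4/7)


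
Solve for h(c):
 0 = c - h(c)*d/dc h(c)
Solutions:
 h(c) = -sqrt(C1 + c^2)
 h(c) = sqrt(C1 + c^2)


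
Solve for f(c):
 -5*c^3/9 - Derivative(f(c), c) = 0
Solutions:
 f(c) = C1 - 5*c^4/36


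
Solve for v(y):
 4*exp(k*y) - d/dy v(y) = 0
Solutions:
 v(y) = C1 + 4*exp(k*y)/k


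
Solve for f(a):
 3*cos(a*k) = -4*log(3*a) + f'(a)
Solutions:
 f(a) = C1 + 4*a*log(a) - 4*a + 4*a*log(3) + 3*Piecewise((sin(a*k)/k, Ne(k, 0)), (a, True))


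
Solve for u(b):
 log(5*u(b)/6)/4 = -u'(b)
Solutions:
 4*Integral(1/(log(_y) - log(6) + log(5)), (_y, u(b))) = C1 - b


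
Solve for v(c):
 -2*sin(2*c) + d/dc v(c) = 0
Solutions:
 v(c) = C1 - cos(2*c)


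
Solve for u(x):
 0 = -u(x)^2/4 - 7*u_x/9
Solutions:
 u(x) = 28/(C1 + 9*x)


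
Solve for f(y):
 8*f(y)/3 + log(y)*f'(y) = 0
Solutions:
 f(y) = C1*exp(-8*li(y)/3)


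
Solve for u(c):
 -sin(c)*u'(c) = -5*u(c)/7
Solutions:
 u(c) = C1*(cos(c) - 1)^(5/14)/(cos(c) + 1)^(5/14)


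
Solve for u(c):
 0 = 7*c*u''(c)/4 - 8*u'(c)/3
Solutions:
 u(c) = C1 + C2*c^(53/21)


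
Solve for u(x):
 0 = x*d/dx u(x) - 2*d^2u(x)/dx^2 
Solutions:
 u(x) = C1 + C2*erfi(x/2)


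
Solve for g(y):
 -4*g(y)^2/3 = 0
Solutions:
 g(y) = 0


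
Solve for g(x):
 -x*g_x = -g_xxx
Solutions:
 g(x) = C1 + Integral(C2*airyai(x) + C3*airybi(x), x)


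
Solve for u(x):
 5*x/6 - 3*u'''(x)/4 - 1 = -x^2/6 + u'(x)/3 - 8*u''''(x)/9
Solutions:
 u(x) = C1 + C2*exp(x*(-3^(1/3)*(64*sqrt(1267) + 2291)^(1/3) - 27*3^(2/3)/(64*sqrt(1267) + 2291)^(1/3) + 18)/64)*sin(3^(1/6)*x*(-3^(2/3)*(64*sqrt(1267) + 2291)^(1/3) + 81/(64*sqrt(1267) + 2291)^(1/3))/64) + C3*exp(x*(-3^(1/3)*(64*sqrt(1267) + 2291)^(1/3) - 27*3^(2/3)/(64*sqrt(1267) + 2291)^(1/3) + 18)/64)*cos(3^(1/6)*x*(-3^(2/3)*(64*sqrt(1267) + 2291)^(1/3) + 81/(64*sqrt(1267) + 2291)^(1/3))/64) + C4*exp(x*(27*3^(2/3)/(64*sqrt(1267) + 2291)^(1/3) + 9 + 3^(1/3)*(64*sqrt(1267) + 2291)^(1/3))/32) + x^3/6 + 5*x^2/4 - 21*x/4


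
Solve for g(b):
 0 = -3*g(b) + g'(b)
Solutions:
 g(b) = C1*exp(3*b)


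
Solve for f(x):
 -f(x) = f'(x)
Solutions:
 f(x) = C1*exp(-x)


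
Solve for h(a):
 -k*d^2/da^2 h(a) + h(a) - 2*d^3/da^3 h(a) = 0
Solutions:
 h(a) = C1*exp(-a*(k^2/(k^3 + sqrt(-k^6 + (k^3 - 54)^2) - 54)^(1/3) + k + (k^3 + sqrt(-k^6 + (k^3 - 54)^2) - 54)^(1/3))/6) + C2*exp(a*(-4*k^2/((-1 + sqrt(3)*I)*(k^3 + sqrt(-k^6 + (k^3 - 54)^2) - 54)^(1/3)) - 2*k + (k^3 + sqrt(-k^6 + (k^3 - 54)^2) - 54)^(1/3) - sqrt(3)*I*(k^3 + sqrt(-k^6 + (k^3 - 54)^2) - 54)^(1/3))/12) + C3*exp(a*(4*k^2/((1 + sqrt(3)*I)*(k^3 + sqrt(-k^6 + (k^3 - 54)^2) - 54)^(1/3)) - 2*k + (k^3 + sqrt(-k^6 + (k^3 - 54)^2) - 54)^(1/3) + sqrt(3)*I*(k^3 + sqrt(-k^6 + (k^3 - 54)^2) - 54)^(1/3))/12)


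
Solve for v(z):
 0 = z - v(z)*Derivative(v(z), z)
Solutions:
 v(z) = -sqrt(C1 + z^2)
 v(z) = sqrt(C1 + z^2)


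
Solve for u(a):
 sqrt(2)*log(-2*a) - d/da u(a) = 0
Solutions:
 u(a) = C1 + sqrt(2)*a*log(-a) + sqrt(2)*a*(-1 + log(2))


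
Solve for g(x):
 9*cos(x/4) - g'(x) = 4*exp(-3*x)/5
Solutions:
 g(x) = C1 + 36*sin(x/4) + 4*exp(-3*x)/15


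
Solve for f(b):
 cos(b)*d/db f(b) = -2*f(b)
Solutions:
 f(b) = C1*(sin(b) - 1)/(sin(b) + 1)


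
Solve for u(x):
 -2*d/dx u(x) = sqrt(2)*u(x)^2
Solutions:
 u(x) = 2/(C1 + sqrt(2)*x)


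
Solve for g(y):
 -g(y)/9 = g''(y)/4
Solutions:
 g(y) = C1*sin(2*y/3) + C2*cos(2*y/3)


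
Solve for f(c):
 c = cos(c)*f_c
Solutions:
 f(c) = C1 + Integral(c/cos(c), c)


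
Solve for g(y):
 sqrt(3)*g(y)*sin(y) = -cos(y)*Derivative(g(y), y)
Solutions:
 g(y) = C1*cos(y)^(sqrt(3))


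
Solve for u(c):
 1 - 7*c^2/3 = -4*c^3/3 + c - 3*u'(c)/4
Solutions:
 u(c) = C1 - 4*c^4/9 + 28*c^3/27 + 2*c^2/3 - 4*c/3


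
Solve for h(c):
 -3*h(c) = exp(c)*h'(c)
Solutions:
 h(c) = C1*exp(3*exp(-c))


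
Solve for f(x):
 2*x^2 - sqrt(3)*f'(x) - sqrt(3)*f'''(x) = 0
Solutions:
 f(x) = C1 + C2*sin(x) + C3*cos(x) + 2*sqrt(3)*x^3/9 - 4*sqrt(3)*x/3


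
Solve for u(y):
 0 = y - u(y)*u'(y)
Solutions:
 u(y) = -sqrt(C1 + y^2)
 u(y) = sqrt(C1 + y^2)


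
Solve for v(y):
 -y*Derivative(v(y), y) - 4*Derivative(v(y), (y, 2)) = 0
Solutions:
 v(y) = C1 + C2*erf(sqrt(2)*y/4)


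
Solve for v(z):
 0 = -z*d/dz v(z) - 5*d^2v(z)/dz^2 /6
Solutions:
 v(z) = C1 + C2*erf(sqrt(15)*z/5)


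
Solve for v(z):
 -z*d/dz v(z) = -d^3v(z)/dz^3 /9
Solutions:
 v(z) = C1 + Integral(C2*airyai(3^(2/3)*z) + C3*airybi(3^(2/3)*z), z)


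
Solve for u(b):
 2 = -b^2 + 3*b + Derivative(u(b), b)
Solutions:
 u(b) = C1 + b^3/3 - 3*b^2/2 + 2*b


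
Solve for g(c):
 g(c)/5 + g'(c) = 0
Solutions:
 g(c) = C1*exp(-c/5)


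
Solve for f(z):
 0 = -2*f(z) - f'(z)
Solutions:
 f(z) = C1*exp(-2*z)


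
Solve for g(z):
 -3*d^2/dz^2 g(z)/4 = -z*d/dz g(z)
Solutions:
 g(z) = C1 + C2*erfi(sqrt(6)*z/3)


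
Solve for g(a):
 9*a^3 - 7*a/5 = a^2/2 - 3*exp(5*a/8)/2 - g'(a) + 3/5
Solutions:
 g(a) = C1 - 9*a^4/4 + a^3/6 + 7*a^2/10 + 3*a/5 - 12*exp(5*a/8)/5


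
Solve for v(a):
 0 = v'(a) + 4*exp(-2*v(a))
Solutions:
 v(a) = log(-sqrt(C1 - 8*a))
 v(a) = log(C1 - 8*a)/2


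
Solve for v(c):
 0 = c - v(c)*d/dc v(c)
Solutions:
 v(c) = -sqrt(C1 + c^2)
 v(c) = sqrt(C1 + c^2)


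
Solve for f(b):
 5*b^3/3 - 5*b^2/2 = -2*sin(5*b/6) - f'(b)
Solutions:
 f(b) = C1 - 5*b^4/12 + 5*b^3/6 + 12*cos(5*b/6)/5


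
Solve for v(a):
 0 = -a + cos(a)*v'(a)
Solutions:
 v(a) = C1 + Integral(a/cos(a), a)


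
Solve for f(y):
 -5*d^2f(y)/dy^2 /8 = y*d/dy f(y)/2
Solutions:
 f(y) = C1 + C2*erf(sqrt(10)*y/5)


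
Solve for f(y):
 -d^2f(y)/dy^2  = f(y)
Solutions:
 f(y) = C1*sin(y) + C2*cos(y)


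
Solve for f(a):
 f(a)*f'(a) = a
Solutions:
 f(a) = -sqrt(C1 + a^2)
 f(a) = sqrt(C1 + a^2)


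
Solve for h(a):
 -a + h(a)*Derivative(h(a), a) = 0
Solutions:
 h(a) = -sqrt(C1 + a^2)
 h(a) = sqrt(C1 + a^2)


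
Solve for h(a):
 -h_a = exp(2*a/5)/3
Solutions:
 h(a) = C1 - 5*exp(2*a/5)/6


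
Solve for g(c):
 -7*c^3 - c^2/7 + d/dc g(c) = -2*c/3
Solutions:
 g(c) = C1 + 7*c^4/4 + c^3/21 - c^2/3


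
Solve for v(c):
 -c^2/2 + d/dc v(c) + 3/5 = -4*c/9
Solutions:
 v(c) = C1 + c^3/6 - 2*c^2/9 - 3*c/5


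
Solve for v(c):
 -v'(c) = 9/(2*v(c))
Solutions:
 v(c) = -sqrt(C1 - 9*c)
 v(c) = sqrt(C1 - 9*c)


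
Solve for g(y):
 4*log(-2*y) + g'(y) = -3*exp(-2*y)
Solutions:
 g(y) = C1 - 4*y*log(-y) + 4*y*(1 - log(2)) + 3*exp(-2*y)/2


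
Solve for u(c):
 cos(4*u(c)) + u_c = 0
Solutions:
 u(c) = -asin((C1 + exp(8*c))/(C1 - exp(8*c)))/4 + pi/4
 u(c) = asin((C1 + exp(8*c))/(C1 - exp(8*c)))/4


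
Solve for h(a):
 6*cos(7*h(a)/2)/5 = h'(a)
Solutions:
 -6*a/5 - log(sin(7*h(a)/2) - 1)/7 + log(sin(7*h(a)/2) + 1)/7 = C1


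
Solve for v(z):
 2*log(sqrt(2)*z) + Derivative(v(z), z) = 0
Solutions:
 v(z) = C1 - 2*z*log(z) - z*log(2) + 2*z


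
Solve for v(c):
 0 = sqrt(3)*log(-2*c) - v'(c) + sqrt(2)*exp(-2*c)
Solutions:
 v(c) = C1 + sqrt(3)*c*log(-c) + sqrt(3)*c*(-1 + log(2)) - sqrt(2)*exp(-2*c)/2


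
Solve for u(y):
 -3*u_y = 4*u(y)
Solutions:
 u(y) = C1*exp(-4*y/3)


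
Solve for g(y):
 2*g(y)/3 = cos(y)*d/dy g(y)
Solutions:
 g(y) = C1*(sin(y) + 1)^(1/3)/(sin(y) - 1)^(1/3)


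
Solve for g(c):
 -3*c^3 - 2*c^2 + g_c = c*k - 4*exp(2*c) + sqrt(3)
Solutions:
 g(c) = C1 + 3*c^4/4 + 2*c^3/3 + c^2*k/2 + sqrt(3)*c - 2*exp(2*c)


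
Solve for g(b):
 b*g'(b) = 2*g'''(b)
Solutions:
 g(b) = C1 + Integral(C2*airyai(2^(2/3)*b/2) + C3*airybi(2^(2/3)*b/2), b)


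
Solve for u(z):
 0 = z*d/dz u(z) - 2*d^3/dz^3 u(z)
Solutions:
 u(z) = C1 + Integral(C2*airyai(2^(2/3)*z/2) + C3*airybi(2^(2/3)*z/2), z)


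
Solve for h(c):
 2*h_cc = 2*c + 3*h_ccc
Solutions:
 h(c) = C1 + C2*c + C3*exp(2*c/3) + c^3/6 + 3*c^2/4


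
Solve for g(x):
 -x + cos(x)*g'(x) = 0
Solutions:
 g(x) = C1 + Integral(x/cos(x), x)


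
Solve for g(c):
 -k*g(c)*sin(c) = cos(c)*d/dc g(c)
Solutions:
 g(c) = C1*exp(k*log(cos(c)))


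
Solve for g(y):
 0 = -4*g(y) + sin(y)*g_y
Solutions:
 g(y) = C1*(cos(y)^2 - 2*cos(y) + 1)/(cos(y)^2 + 2*cos(y) + 1)


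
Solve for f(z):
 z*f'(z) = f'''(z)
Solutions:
 f(z) = C1 + Integral(C2*airyai(z) + C3*airybi(z), z)


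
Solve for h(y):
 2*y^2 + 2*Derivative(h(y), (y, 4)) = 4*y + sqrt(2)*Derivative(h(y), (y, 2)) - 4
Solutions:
 h(y) = C1 + C2*y + C3*exp(-2^(3/4)*y/2) + C4*exp(2^(3/4)*y/2) + sqrt(2)*y^4/12 - sqrt(2)*y^3/3 + y^2*(sqrt(2) + 2)


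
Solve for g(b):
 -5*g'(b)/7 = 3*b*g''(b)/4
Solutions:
 g(b) = C1 + C2*b^(1/21)


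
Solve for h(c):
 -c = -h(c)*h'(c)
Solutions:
 h(c) = -sqrt(C1 + c^2)
 h(c) = sqrt(C1 + c^2)


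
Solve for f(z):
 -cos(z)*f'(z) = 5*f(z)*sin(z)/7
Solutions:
 f(z) = C1*cos(z)^(5/7)


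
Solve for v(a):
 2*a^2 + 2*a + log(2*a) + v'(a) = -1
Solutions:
 v(a) = C1 - 2*a^3/3 - a^2 - a*log(a) - a*log(2)


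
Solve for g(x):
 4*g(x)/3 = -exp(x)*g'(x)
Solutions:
 g(x) = C1*exp(4*exp(-x)/3)


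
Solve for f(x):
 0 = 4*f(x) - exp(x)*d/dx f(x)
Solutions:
 f(x) = C1*exp(-4*exp(-x))
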